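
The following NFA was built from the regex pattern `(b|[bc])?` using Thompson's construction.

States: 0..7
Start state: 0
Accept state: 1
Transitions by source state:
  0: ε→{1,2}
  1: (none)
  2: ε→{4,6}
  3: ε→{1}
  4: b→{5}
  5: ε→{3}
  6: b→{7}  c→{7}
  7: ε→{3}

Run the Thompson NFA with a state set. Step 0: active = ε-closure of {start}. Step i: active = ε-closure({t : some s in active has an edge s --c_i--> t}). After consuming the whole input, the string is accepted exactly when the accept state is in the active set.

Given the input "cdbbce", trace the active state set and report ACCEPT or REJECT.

Answer: REJECT

Trace:
start: ε-closure({0}) = {0,1,2,4,6}
'c' @ 1: {1,3,7}  ✓accept
'd' @ 2: {}  — state set empty
rest 'bbce' ignored (set empty)
after full input: {}  (accept=1 not in)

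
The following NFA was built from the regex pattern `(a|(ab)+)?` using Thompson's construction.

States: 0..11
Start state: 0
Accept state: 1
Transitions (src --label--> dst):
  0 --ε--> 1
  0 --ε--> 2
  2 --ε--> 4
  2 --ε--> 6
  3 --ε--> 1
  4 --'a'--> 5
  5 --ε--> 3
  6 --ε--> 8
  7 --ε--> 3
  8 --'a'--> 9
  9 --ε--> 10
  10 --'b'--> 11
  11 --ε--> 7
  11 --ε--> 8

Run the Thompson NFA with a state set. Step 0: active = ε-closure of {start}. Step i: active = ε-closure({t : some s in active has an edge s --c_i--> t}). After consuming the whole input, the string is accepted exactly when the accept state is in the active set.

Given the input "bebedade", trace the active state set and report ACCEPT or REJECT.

Answer: REJECT

Derivation:
S₀ = ε-closure({0}) = {0,1,2,4,6,8}
'b' @ 1: {}  — dead — no transitions
rest 'ebedade' ignored (set empty)
after full input: {}  (accept=1 not in)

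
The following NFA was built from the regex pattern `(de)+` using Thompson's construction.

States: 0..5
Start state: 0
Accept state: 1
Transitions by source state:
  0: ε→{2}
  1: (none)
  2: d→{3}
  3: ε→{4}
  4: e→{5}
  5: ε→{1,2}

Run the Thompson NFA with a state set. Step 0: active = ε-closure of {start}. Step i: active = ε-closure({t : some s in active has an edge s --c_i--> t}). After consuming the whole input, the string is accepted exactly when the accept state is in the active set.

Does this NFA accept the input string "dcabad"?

Answer: REJECT

Derivation:
S₀ = ε-closure({0}) = {0,2}
'd' @ 1: {3,4}
'c' @ 2: {}  — state set empty
rest 'abad' ignored (set empty)
after full input: {}  (accept=1 not in)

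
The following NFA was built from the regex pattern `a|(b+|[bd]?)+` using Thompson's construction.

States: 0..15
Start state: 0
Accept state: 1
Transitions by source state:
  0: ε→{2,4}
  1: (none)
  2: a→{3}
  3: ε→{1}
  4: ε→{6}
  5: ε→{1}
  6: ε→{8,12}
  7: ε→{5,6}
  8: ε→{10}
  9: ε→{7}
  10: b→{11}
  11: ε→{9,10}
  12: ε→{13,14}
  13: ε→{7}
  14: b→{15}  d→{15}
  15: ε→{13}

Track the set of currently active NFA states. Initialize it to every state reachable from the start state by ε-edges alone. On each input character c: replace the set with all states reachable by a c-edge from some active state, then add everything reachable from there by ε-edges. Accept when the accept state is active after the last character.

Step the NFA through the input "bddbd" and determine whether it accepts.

Answer: ACCEPT

Trace:
initial (ε-close {0}): {0,1,2,4,5,6,7,8,10,12,13,14}
'b' @ 1: {1,5,6,7,8,9,10,11,12,13,14,15}  (accept∈set)
'd' @ 2: {1,5,6,7,8,10,12,13,14,15}  (accept∈set)
'd' @ 3: {1,5,6,7,8,10,12,13,14,15}  (accept∈set)
'b' @ 4: {1,5,6,7,8,9,10,11,12,13,14,15}  (accept∈set)
'd' @ 5: {1,5,6,7,8,10,12,13,14,15}  (accept∈set)
final: {1,5,6,7,8,10,12,13,14,15}; accept 1 in set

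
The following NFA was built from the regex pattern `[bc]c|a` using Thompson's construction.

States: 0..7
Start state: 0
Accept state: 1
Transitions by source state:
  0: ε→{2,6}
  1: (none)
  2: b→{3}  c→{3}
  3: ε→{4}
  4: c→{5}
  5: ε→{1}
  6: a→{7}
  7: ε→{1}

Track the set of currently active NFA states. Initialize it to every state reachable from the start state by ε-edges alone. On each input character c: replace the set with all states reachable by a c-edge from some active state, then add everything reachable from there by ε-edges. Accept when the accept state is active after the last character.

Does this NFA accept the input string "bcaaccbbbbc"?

initial (ε-close {0}): {0,2,6}
'b' @ 1: {3,4}
'c' @ 2: {1,5}  (accept∈set)
'a' @ 3: {}  — state set empty
rest 'accbbbbc' ignored (set empty)
final: {}; accept 1 not in set

Answer: REJECT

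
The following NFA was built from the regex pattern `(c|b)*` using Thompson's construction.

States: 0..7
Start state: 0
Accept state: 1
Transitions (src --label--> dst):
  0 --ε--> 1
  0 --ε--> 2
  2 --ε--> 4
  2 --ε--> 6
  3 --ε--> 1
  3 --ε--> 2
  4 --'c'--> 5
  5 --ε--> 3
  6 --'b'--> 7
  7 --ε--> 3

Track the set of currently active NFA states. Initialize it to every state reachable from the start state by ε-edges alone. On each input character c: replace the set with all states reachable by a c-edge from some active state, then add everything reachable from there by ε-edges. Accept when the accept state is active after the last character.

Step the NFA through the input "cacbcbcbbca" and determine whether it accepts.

Answer: REJECT

Derivation:
initial (ε-close {0}): {0,1,2,4,6}
'c' @ 1: {1,2,3,4,5,6}  (accept∈set)
'a' @ 2: {}  — no active states
rest 'cbcbcbbca' ignored (set empty)
end set {} — state 1 not in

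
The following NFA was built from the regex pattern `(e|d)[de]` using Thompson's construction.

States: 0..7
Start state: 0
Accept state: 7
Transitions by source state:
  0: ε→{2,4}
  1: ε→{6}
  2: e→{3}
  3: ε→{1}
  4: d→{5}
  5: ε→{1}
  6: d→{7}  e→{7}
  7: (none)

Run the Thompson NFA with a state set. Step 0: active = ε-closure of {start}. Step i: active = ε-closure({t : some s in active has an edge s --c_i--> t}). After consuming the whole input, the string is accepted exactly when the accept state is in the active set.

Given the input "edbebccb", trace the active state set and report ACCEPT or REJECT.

Answer: REJECT

Steps:
start: ε-closure({0}) = {0,2,4}
'e' @ 1: {1,3,6}
'd' @ 2: {7}  ✓accept
'b' @ 3: {}  — no active states
rest 'ebccb' ignored (set empty)
after full input: {}  (accept=7 not in)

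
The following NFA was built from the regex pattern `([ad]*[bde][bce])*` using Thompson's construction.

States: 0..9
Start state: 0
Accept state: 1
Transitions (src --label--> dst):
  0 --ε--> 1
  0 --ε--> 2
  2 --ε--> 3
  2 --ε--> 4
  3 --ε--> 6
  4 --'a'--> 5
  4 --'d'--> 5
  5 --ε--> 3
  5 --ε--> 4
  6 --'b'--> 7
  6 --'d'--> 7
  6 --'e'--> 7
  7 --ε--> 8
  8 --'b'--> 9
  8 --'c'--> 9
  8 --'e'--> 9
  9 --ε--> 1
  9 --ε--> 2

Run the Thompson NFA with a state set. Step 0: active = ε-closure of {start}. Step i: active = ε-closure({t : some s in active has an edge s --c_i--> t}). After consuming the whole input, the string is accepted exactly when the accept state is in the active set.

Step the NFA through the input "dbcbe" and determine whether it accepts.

S₀ = ε-closure({0}) = {0,1,2,3,4,6}
'd' @ 1: {3,4,5,6,7,8}
'b' @ 2: {1,2,3,4,6,7,8,9}  (accept∈set)
'c' @ 3: {1,2,3,4,6,9}  (accept∈set)
'b' @ 4: {7,8}
'e' @ 5: {1,2,3,4,6,9}  (accept∈set)
end set {1,2,3,4,6,9} — state 1 in

Answer: ACCEPT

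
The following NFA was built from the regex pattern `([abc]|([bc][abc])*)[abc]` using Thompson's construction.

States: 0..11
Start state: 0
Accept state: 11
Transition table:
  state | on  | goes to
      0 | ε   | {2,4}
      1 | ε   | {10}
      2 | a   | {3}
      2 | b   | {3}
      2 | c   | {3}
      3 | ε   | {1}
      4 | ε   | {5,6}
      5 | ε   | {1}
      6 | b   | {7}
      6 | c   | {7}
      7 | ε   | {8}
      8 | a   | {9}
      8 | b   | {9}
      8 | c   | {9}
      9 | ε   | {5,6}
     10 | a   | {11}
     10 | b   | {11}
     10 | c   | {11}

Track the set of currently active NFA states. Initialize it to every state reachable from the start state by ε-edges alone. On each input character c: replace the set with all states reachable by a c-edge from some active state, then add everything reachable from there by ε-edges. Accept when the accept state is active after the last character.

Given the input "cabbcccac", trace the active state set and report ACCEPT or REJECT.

Answer: ACCEPT

Derivation:
initial (ε-close {0}): {0,1,2,4,5,6,10}
'c' @ 1: {1,3,7,8,10,11}  (accept∈set)
'a' @ 2: {1,5,6,9,10,11}  (accept∈set)
'b' @ 3: {7,8,11}  (accept∈set)
'b' @ 4: {1,5,6,9,10}
'c' @ 5: {7,8,11}  (accept∈set)
'c' @ 6: {1,5,6,9,10}
'c' @ 7: {7,8,11}  (accept∈set)
'a' @ 8: {1,5,6,9,10}
'c' @ 9: {7,8,11}  (accept∈set)
after full input: {7,8,11}  (accept=11 in)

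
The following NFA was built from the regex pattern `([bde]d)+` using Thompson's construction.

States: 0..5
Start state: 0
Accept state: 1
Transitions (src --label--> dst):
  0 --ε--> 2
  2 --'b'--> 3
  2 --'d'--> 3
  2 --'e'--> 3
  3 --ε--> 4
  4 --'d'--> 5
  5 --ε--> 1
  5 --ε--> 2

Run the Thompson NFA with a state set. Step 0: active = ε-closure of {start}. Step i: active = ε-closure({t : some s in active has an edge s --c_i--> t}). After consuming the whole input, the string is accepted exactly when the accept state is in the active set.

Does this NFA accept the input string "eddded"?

Answer: ACCEPT

Steps:
initial (ε-close {0}): {0,2}
'e' @ 1: {3,4}
'd' @ 2: {1,2,5}  (accept∈set)
'd' @ 3: {3,4}
'd' @ 4: {1,2,5}  (accept∈set)
'e' @ 5: {3,4}
'd' @ 6: {1,2,5}  (accept∈set)
final: {1,2,5}; accept 1 in set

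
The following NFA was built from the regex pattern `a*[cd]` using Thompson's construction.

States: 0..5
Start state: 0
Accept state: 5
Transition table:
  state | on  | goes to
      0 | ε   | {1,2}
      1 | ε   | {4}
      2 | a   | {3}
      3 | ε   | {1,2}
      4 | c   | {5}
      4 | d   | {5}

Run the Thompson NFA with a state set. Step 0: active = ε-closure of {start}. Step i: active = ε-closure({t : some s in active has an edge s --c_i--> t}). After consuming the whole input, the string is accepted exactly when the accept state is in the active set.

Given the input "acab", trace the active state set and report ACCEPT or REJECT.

Answer: REJECT

Derivation:
S₀ = ε-closure({0}) = {0,1,2,4}
'a' @ 1: {1,2,3,4}
'c' @ 2: {5}  ✓accept
'a' @ 3: {}  — state set empty
rest 'b' ignored (set empty)
end set {} — state 5 not in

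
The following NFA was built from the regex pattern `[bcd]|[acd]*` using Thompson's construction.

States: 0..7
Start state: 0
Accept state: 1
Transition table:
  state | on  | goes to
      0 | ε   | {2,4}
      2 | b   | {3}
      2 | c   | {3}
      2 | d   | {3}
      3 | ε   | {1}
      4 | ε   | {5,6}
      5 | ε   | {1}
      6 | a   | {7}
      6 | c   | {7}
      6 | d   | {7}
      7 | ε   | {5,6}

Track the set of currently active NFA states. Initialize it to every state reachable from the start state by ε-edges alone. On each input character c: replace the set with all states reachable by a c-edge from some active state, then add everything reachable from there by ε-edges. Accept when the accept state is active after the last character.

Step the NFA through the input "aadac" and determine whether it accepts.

Answer: ACCEPT

Trace:
initial (ε-close {0}): {0,1,2,4,5,6}
'a' @ 1: {1,5,6,7}  ✓accept
'a' @ 2: {1,5,6,7}  ✓accept
'd' @ 3: {1,5,6,7}  ✓accept
'a' @ 4: {1,5,6,7}  ✓accept
'c' @ 5: {1,5,6,7}  ✓accept
after full input: {1,5,6,7}  (accept=1 in)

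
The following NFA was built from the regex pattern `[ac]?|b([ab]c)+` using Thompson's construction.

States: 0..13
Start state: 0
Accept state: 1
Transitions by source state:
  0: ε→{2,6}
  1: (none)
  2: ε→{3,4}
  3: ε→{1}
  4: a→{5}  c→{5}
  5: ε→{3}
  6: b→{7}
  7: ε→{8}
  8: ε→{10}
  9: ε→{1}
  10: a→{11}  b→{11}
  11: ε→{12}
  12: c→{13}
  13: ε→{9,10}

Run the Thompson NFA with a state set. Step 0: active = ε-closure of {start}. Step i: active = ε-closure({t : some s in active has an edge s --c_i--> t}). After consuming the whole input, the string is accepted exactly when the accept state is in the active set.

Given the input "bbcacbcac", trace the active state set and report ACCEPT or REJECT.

Answer: ACCEPT

Derivation:
S₀ = ε-closure({0}) = {0,1,2,3,4,6}
'b' @ 1: {7,8,10}
'b' @ 2: {11,12}
'c' @ 3: {1,9,10,13}  ✓accept
'a' @ 4: {11,12}
'c' @ 5: {1,9,10,13}  ✓accept
'b' @ 6: {11,12}
'c' @ 7: {1,9,10,13}  ✓accept
'a' @ 8: {11,12}
'c' @ 9: {1,9,10,13}  ✓accept
end set {1,9,10,13} — state 1 in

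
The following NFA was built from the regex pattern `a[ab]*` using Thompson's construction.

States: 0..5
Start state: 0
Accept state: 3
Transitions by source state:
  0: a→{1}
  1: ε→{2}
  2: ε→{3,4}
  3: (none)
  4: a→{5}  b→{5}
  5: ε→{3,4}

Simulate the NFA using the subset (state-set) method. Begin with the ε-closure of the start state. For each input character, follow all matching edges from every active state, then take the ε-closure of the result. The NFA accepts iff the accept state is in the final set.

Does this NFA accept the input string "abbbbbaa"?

Answer: ACCEPT

Steps:
S₀ = ε-closure({0}) = {0}
'a' @ 1: {1,2,3,4}  [accepting]
'b' @ 2: {3,4,5}  [accepting]
'b' @ 3: {3,4,5}  [accepting]
'b' @ 4: {3,4,5}  [accepting]
'b' @ 5: {3,4,5}  [accepting]
'b' @ 6: {3,4,5}  [accepting]
'a' @ 7: {3,4,5}  [accepting]
'a' @ 8: {3,4,5}  [accepting]
after full input: {3,4,5}  (accept=3 in)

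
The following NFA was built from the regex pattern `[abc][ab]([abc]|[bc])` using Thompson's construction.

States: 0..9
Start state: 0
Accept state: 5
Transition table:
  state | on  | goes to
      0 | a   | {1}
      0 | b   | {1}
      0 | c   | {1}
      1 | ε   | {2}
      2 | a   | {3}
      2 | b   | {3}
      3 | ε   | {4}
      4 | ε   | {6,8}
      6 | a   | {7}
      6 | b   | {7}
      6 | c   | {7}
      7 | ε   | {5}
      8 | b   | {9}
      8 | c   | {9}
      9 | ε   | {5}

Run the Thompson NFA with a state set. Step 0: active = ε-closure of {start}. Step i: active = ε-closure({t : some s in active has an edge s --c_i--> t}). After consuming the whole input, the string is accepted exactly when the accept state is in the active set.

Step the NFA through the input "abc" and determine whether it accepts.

Answer: ACCEPT

Derivation:
initial (ε-close {0}): {0}
'a' @ 1: {1,2}
'b' @ 2: {3,4,6,8}
'c' @ 3: {5,7,9}  [accepting]
end set {5,7,9} — state 5 in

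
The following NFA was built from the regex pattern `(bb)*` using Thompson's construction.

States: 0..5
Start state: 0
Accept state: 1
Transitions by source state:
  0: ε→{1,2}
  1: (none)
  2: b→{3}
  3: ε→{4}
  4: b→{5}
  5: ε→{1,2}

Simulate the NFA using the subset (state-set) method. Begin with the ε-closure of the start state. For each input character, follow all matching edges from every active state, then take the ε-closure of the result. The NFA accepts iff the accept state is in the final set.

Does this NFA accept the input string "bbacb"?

Answer: REJECT

Steps:
initial (ε-close {0}): {0,1,2}
'b' @ 1: {3,4}
'b' @ 2: {1,2,5}  (accept∈set)
'a' @ 3: {}  — dead — no transitions
rest 'cb' ignored (set empty)
final: {}; accept 1 not in set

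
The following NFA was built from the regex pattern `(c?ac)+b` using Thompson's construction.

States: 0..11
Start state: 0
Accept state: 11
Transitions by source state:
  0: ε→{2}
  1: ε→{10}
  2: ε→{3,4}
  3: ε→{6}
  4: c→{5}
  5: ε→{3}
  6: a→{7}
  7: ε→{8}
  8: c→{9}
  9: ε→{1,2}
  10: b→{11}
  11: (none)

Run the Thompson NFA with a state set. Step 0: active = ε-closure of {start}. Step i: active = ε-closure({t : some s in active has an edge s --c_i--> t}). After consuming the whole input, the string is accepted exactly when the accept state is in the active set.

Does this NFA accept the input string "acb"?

Answer: ACCEPT

Steps:
initial (ε-close {0}): {0,2,3,4,6}
'a' @ 1: {7,8}
'c' @ 2: {1,2,3,4,6,9,10}
'b' @ 3: {11}  (accept∈set)
final: {11}; accept 11 in set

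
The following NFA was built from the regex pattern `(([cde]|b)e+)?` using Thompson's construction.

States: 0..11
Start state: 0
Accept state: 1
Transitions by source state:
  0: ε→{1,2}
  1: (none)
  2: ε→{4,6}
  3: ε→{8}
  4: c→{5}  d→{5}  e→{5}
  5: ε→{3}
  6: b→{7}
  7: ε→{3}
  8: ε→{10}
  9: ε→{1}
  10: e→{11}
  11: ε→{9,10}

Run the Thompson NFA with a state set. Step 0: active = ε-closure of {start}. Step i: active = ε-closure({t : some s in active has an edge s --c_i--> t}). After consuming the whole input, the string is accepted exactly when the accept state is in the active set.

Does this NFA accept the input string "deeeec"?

Answer: REJECT

Steps:
start: ε-closure({0}) = {0,1,2,4,6}
'd' @ 1: {3,5,8,10}
'e' @ 2: {1,9,10,11}  (accept∈set)
'e' @ 3: {1,9,10,11}  (accept∈set)
'e' @ 4: {1,9,10,11}  (accept∈set)
'e' @ 5: {1,9,10,11}  (accept∈set)
'c' @ 6: {}  — state set empty
after full input: {}  (accept=1 not in)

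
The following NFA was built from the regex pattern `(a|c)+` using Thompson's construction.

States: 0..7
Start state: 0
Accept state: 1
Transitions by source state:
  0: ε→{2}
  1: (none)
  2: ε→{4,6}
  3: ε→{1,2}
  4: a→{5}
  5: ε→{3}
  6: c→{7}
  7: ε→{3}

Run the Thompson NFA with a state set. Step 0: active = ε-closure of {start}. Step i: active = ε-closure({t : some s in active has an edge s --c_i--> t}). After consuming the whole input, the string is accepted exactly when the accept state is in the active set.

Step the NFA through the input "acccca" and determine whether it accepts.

Answer: ACCEPT

Trace:
S₀ = ε-closure({0}) = {0,2,4,6}
'a' @ 1: {1,2,3,4,5,6}  ✓accept
'c' @ 2: {1,2,3,4,6,7}  ✓accept
'c' @ 3: {1,2,3,4,6,7}  ✓accept
'c' @ 4: {1,2,3,4,6,7}  ✓accept
'c' @ 5: {1,2,3,4,6,7}  ✓accept
'a' @ 6: {1,2,3,4,5,6}  ✓accept
end set {1,2,3,4,5,6} — state 1 in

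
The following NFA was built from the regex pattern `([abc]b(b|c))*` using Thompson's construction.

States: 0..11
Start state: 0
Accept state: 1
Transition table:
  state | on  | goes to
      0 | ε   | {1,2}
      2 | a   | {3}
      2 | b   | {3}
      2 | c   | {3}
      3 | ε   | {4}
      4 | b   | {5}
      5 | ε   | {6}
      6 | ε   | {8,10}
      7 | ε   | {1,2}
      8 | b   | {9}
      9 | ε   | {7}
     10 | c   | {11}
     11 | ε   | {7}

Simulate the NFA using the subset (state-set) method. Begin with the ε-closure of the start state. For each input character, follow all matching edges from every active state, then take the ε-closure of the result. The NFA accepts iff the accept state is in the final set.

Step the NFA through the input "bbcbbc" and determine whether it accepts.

Answer: ACCEPT

Steps:
S₀ = ε-closure({0}) = {0,1,2}
'b' @ 1: {3,4}
'b' @ 2: {5,6,8,10}
'c' @ 3: {1,2,7,11}  [accepting]
'b' @ 4: {3,4}
'b' @ 5: {5,6,8,10}
'c' @ 6: {1,2,7,11}  [accepting]
final: {1,2,7,11}; accept 1 in set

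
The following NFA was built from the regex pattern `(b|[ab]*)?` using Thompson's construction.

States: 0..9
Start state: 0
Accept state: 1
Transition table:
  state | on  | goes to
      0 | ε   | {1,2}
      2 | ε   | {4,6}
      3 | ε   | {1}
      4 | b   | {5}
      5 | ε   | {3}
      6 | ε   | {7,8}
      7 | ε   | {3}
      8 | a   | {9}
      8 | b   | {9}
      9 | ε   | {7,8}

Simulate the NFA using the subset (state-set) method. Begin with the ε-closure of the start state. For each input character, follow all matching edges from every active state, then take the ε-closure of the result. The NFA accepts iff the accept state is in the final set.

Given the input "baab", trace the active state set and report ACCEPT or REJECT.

Answer: ACCEPT

Trace:
start: ε-closure({0}) = {0,1,2,3,4,6,7,8}
'b' @ 1: {1,3,5,7,8,9}  [accepting]
'a' @ 2: {1,3,7,8,9}  [accepting]
'a' @ 3: {1,3,7,8,9}  [accepting]
'b' @ 4: {1,3,7,8,9}  [accepting]
final: {1,3,7,8,9}; accept 1 in set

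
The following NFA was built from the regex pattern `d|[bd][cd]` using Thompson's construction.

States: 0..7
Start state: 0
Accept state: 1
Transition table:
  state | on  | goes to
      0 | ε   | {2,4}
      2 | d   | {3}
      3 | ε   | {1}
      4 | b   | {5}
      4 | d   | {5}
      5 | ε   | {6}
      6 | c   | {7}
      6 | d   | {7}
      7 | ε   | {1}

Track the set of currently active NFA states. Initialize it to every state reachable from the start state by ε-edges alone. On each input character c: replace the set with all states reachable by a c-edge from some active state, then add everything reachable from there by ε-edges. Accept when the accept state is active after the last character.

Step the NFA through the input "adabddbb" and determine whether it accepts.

Answer: REJECT

Steps:
S₀ = ε-closure({0}) = {0,2,4}
'a' @ 1: {}  — no active states
rest 'dabddbb' ignored (set empty)
end set {} — state 1 not in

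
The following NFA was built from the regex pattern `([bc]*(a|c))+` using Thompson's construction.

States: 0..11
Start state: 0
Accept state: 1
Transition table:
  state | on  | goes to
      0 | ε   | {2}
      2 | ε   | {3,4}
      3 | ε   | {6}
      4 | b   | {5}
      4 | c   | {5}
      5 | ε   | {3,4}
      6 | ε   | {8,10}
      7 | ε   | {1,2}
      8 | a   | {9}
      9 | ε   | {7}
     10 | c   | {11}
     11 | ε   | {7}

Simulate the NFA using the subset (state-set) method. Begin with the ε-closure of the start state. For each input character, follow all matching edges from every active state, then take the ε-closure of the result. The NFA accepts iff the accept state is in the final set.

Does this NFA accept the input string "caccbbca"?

Answer: ACCEPT

Derivation:
initial (ε-close {0}): {0,2,3,4,6,8,10}
'c' @ 1: {1,2,3,4,5,6,7,8,10,11}  (accept∈set)
'a' @ 2: {1,2,3,4,6,7,8,9,10}  (accept∈set)
'c' @ 3: {1,2,3,4,5,6,7,8,10,11}  (accept∈set)
'c' @ 4: {1,2,3,4,5,6,7,8,10,11}  (accept∈set)
'b' @ 5: {3,4,5,6,8,10}
'b' @ 6: {3,4,5,6,8,10}
'c' @ 7: {1,2,3,4,5,6,7,8,10,11}  (accept∈set)
'a' @ 8: {1,2,3,4,6,7,8,9,10}  (accept∈set)
final: {1,2,3,4,6,7,8,9,10}; accept 1 in set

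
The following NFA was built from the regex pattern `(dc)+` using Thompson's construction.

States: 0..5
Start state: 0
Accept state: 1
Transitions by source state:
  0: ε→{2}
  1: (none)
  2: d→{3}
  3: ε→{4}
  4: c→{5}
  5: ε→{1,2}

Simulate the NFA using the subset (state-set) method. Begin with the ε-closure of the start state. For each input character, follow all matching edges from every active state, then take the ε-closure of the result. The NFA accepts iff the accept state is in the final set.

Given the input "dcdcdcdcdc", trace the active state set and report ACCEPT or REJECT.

Answer: ACCEPT

Steps:
S₀ = ε-closure({0}) = {0,2}
'd' @ 1: {3,4}
'c' @ 2: {1,2,5}  [accepting]
'd' @ 3: {3,4}
'c' @ 4: {1,2,5}  [accepting]
'd' @ 5: {3,4}
'c' @ 6: {1,2,5}  [accepting]
'd' @ 7: {3,4}
'c' @ 8: {1,2,5}  [accepting]
'd' @ 9: {3,4}
'c' @ 10: {1,2,5}  [accepting]
end set {1,2,5} — state 1 in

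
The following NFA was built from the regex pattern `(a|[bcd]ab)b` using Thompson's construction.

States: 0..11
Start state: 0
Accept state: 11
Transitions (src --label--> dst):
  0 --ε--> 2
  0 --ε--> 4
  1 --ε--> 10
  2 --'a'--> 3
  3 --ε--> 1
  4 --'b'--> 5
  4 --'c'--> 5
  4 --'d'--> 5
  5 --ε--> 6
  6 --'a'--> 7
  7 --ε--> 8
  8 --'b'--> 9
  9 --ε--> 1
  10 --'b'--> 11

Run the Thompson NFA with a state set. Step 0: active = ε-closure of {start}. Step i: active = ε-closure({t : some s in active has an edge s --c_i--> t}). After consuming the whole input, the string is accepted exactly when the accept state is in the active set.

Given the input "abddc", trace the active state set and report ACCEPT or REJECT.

initial (ε-close {0}): {0,2,4}
'a' @ 1: {1,3,10}
'b' @ 2: {11}  ✓accept
'd' @ 3: {}  — no active states
rest 'dc' ignored (set empty)
after full input: {}  (accept=11 not in)

Answer: REJECT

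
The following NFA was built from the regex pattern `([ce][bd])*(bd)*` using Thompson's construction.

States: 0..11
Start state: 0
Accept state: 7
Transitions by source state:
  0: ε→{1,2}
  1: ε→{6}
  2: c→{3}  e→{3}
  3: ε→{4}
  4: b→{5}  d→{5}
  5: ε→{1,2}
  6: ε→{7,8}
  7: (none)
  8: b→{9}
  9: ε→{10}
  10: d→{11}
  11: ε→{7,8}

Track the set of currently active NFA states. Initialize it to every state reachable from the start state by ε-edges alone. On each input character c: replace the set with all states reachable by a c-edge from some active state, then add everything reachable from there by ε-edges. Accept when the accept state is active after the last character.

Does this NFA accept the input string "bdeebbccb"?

Answer: REJECT

Derivation:
S₀ = ε-closure({0}) = {0,1,2,6,7,8}
'b' @ 1: {9,10}
'd' @ 2: {7,8,11}  (accept∈set)
'e' @ 3: {}  — no active states
rest 'ebbccb' ignored (set empty)
final: {}; accept 7 not in set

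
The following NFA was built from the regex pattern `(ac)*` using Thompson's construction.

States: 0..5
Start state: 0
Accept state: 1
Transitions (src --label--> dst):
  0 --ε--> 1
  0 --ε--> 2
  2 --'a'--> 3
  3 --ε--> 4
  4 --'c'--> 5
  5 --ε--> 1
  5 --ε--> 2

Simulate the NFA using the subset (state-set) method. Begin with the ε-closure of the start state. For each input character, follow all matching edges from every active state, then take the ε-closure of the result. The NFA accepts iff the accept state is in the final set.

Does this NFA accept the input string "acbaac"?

Answer: REJECT

Derivation:
S₀ = ε-closure({0}) = {0,1,2}
'a' @ 1: {3,4}
'c' @ 2: {1,2,5}  [accepting]
'b' @ 3: {}  — no active states
rest 'aac' ignored (set empty)
final: {}; accept 1 not in set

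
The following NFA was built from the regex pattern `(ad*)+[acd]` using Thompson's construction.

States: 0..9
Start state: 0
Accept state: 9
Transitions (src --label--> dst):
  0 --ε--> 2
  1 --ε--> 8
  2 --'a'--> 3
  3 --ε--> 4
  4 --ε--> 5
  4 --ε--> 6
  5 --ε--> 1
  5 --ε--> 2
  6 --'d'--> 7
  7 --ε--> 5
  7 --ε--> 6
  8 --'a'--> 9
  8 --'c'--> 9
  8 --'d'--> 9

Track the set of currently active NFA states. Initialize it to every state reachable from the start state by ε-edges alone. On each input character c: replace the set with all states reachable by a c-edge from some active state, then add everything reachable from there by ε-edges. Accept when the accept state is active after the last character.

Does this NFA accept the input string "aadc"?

Answer: ACCEPT

Steps:
initial (ε-close {0}): {0,2}
'a' @ 1: {1,2,3,4,5,6,8}
'a' @ 2: {1,2,3,4,5,6,8,9}  [accepting]
'd' @ 3: {1,2,5,6,7,8,9}  [accepting]
'c' @ 4: {9}  [accepting]
final: {9}; accept 9 in set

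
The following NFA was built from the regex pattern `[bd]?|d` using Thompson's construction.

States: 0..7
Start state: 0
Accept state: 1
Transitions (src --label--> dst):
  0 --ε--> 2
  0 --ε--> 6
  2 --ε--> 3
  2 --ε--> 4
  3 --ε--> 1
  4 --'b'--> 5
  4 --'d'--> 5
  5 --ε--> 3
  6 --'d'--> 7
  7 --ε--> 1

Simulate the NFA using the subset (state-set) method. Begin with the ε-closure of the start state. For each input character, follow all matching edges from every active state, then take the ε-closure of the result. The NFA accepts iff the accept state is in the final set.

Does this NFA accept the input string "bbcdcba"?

Answer: REJECT

Derivation:
initial (ε-close {0}): {0,1,2,3,4,6}
'b' @ 1: {1,3,5}  [accepting]
'b' @ 2: {}  — state set empty
rest 'cdcba' ignored (set empty)
final: {}; accept 1 not in set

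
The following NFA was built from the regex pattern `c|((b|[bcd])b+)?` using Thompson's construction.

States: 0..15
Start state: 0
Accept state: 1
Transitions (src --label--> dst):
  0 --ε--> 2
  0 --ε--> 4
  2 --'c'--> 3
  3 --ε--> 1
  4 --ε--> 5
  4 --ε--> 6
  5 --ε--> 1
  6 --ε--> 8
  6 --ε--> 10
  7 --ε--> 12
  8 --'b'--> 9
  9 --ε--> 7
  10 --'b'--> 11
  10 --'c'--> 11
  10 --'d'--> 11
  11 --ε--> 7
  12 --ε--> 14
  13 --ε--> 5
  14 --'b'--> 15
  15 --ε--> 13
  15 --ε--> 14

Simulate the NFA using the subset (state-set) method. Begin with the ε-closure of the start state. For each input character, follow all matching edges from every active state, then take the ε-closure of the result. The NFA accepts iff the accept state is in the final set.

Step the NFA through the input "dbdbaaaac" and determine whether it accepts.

Answer: REJECT

Steps:
start: ε-closure({0}) = {0,1,2,4,5,6,8,10}
'd' @ 1: {7,11,12,14}
'b' @ 2: {1,5,13,14,15}  (accept∈set)
'd' @ 3: {}  — dead — no transitions
rest 'baaaac' ignored (set empty)
final: {}; accept 1 not in set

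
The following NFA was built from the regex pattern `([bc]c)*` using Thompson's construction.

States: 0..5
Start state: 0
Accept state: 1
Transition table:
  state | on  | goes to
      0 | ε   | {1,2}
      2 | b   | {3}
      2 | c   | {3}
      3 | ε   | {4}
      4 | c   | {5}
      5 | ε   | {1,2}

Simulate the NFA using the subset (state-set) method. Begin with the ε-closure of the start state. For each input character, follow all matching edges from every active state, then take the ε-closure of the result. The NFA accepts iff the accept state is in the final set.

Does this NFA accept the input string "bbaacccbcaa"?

Answer: REJECT

Steps:
S₀ = ε-closure({0}) = {0,1,2}
'b' @ 1: {3,4}
'b' @ 2: {}  — dead — no transitions
rest 'aacccbcaa' ignored (set empty)
end set {} — state 1 not in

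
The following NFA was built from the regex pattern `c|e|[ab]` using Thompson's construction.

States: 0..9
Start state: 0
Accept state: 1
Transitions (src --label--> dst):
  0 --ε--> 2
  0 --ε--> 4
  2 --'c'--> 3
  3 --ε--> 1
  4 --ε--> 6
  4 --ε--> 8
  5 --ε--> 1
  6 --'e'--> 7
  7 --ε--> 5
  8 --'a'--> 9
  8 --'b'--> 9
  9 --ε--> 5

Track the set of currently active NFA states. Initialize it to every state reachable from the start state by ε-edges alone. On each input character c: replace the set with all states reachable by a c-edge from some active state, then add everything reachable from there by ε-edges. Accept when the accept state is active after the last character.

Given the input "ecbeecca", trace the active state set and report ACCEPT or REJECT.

Answer: REJECT

Steps:
S₀ = ε-closure({0}) = {0,2,4,6,8}
'e' @ 1: {1,5,7}  ✓accept
'c' @ 2: {}  — no active states
rest 'beecca' ignored (set empty)
after full input: {}  (accept=1 not in)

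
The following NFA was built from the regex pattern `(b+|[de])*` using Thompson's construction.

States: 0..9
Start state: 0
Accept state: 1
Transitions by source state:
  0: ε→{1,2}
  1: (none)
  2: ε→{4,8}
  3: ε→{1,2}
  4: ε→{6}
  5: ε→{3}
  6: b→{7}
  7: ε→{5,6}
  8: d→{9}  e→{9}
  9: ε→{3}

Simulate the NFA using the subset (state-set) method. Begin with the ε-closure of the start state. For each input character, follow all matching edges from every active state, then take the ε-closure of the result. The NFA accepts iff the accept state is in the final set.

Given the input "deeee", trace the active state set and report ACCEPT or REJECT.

Answer: ACCEPT

Derivation:
S₀ = ε-closure({0}) = {0,1,2,4,6,8}
'd' @ 1: {1,2,3,4,6,8,9}  [accepting]
'e' @ 2: {1,2,3,4,6,8,9}  [accepting]
'e' @ 3: {1,2,3,4,6,8,9}  [accepting]
'e' @ 4: {1,2,3,4,6,8,9}  [accepting]
'e' @ 5: {1,2,3,4,6,8,9}  [accepting]
after full input: {1,2,3,4,6,8,9}  (accept=1 in)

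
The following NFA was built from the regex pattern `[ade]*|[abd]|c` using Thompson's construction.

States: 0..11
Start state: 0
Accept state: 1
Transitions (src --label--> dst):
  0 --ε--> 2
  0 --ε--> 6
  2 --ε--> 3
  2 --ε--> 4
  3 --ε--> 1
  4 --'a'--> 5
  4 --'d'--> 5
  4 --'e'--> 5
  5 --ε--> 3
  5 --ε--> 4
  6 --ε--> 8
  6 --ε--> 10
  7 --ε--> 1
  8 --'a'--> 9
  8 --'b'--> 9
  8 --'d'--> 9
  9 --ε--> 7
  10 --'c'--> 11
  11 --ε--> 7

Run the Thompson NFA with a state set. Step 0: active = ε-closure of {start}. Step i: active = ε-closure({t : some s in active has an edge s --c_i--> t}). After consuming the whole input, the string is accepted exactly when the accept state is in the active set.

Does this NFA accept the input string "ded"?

initial (ε-close {0}): {0,1,2,3,4,6,8,10}
'd' @ 1: {1,3,4,5,7,9}  [accepting]
'e' @ 2: {1,3,4,5}  [accepting]
'd' @ 3: {1,3,4,5}  [accepting]
end set {1,3,4,5} — state 1 in

Answer: ACCEPT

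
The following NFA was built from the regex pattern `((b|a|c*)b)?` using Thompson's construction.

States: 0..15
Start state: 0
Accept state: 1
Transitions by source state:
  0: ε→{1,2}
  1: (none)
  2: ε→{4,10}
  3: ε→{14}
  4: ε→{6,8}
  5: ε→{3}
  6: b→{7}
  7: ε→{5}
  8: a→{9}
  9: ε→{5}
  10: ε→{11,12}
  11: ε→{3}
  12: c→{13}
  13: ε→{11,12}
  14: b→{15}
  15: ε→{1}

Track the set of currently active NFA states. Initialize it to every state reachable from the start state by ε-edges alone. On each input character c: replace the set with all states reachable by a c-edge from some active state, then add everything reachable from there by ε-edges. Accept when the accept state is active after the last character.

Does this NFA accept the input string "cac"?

Answer: REJECT

Derivation:
start: ε-closure({0}) = {0,1,2,3,4,6,8,10,11,12,14}
'c' @ 1: {3,11,12,13,14}
'a' @ 2: {}  — no active states
rest 'c' ignored (set empty)
after full input: {}  (accept=1 not in)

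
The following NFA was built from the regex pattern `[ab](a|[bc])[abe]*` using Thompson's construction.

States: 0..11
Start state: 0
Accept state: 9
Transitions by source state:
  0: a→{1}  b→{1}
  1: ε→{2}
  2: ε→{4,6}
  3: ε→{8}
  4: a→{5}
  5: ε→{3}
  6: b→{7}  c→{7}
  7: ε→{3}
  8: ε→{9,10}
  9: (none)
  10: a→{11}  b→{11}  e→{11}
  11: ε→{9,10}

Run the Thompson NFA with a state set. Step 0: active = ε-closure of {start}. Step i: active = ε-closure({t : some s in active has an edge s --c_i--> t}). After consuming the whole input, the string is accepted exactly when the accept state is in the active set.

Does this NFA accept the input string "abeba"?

Answer: ACCEPT

Derivation:
start: ε-closure({0}) = {0}
'a' @ 1: {1,2,4,6}
'b' @ 2: {3,7,8,9,10}  [accepting]
'e' @ 3: {9,10,11}  [accepting]
'b' @ 4: {9,10,11}  [accepting]
'a' @ 5: {9,10,11}  [accepting]
final: {9,10,11}; accept 9 in set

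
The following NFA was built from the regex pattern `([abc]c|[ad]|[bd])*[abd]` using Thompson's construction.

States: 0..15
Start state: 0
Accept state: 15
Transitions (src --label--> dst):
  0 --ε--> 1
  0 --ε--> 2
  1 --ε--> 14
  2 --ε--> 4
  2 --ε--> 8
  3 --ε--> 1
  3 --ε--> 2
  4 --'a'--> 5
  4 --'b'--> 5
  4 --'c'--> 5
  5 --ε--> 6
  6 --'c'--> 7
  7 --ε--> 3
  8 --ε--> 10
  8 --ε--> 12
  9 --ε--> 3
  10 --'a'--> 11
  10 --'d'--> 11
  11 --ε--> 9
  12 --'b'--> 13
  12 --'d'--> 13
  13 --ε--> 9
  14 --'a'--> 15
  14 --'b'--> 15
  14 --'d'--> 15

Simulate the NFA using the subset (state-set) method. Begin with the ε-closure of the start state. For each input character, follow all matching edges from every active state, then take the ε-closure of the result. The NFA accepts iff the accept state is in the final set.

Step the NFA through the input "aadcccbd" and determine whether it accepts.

S₀ = ε-closure({0}) = {0,1,2,4,8,10,12,14}
'a' @ 1: {1,2,3,4,5,6,8,9,10,11,12,14,15}  (accept∈set)
'a' @ 2: {1,2,3,4,5,6,8,9,10,11,12,14,15}  (accept∈set)
'd' @ 3: {1,2,3,4,8,9,10,11,12,13,14,15}  (accept∈set)
'c' @ 4: {5,6}
'c' @ 5: {1,2,3,4,7,8,10,12,14}
'c' @ 6: {5,6}
'b' @ 7: {}  — dead — no transitions
rest 'd' ignored (set empty)
after full input: {}  (accept=15 not in)

Answer: REJECT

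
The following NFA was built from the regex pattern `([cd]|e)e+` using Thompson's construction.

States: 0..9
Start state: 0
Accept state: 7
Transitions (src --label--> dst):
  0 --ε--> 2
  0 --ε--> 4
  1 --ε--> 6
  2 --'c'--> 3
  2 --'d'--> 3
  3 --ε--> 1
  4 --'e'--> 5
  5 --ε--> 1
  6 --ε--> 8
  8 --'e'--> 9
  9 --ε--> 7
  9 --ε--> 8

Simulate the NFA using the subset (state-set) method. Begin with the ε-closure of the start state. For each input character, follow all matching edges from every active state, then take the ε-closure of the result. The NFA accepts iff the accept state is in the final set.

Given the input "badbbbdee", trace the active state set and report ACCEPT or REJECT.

start: ε-closure({0}) = {0,2,4}
'b' @ 1: {}  — state set empty
rest 'adbbbdee' ignored (set empty)
final: {}; accept 7 not in set

Answer: REJECT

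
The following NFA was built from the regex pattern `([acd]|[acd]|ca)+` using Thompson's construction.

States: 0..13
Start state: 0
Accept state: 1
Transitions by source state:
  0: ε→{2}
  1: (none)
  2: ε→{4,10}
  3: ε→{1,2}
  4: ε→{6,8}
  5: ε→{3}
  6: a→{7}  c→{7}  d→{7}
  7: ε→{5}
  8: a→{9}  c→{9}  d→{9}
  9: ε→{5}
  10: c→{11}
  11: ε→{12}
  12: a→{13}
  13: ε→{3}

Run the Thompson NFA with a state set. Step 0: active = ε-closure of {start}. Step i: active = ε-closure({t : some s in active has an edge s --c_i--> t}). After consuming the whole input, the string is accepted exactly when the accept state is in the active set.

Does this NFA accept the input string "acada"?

Answer: ACCEPT

Trace:
start: ε-closure({0}) = {0,2,4,6,8,10}
'a' @ 1: {1,2,3,4,5,6,7,8,9,10}  [accepting]
'c' @ 2: {1,2,3,4,5,6,7,8,9,10,11,12}  [accepting]
'a' @ 3: {1,2,3,4,5,6,7,8,9,10,13}  [accepting]
'd' @ 4: {1,2,3,4,5,6,7,8,9,10}  [accepting]
'a' @ 5: {1,2,3,4,5,6,7,8,9,10}  [accepting]
end set {1,2,3,4,5,6,7,8,9,10} — state 1 in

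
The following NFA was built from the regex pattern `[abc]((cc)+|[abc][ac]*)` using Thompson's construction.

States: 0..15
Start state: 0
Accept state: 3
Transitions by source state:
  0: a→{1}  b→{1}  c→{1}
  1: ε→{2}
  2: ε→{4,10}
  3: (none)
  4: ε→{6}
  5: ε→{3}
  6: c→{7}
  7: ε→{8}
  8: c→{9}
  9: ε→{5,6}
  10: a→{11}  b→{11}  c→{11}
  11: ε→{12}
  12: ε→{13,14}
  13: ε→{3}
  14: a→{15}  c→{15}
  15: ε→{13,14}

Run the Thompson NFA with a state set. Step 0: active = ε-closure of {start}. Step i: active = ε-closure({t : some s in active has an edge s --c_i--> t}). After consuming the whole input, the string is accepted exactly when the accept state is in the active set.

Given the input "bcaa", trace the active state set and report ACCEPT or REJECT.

Answer: ACCEPT

Derivation:
S₀ = ε-closure({0}) = {0}
'b' @ 1: {1,2,4,6,10}
'c' @ 2: {3,7,8,11,12,13,14}  (accept∈set)
'a' @ 3: {3,13,14,15}  (accept∈set)
'a' @ 4: {3,13,14,15}  (accept∈set)
final: {3,13,14,15}; accept 3 in set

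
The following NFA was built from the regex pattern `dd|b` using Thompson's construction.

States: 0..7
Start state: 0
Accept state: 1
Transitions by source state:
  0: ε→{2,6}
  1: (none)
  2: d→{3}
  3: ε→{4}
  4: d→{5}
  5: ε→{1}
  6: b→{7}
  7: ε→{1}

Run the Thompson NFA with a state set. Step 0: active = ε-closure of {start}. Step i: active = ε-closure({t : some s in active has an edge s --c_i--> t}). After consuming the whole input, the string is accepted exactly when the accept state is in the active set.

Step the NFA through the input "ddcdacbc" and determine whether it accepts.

Answer: REJECT

Trace:
S₀ = ε-closure({0}) = {0,2,6}
'd' @ 1: {3,4}
'd' @ 2: {1,5}  (accept∈set)
'c' @ 3: {}  — state set empty
rest 'dacbc' ignored (set empty)
final: {}; accept 1 not in set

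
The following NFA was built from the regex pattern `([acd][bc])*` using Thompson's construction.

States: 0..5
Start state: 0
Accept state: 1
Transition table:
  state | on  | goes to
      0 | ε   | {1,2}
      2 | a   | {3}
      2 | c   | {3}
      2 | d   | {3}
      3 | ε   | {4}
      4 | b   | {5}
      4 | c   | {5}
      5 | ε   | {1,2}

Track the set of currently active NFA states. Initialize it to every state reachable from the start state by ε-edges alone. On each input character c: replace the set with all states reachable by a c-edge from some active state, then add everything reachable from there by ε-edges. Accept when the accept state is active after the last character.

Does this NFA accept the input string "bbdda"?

Answer: REJECT

Trace:
S₀ = ε-closure({0}) = {0,1,2}
'b' @ 1: {}  — state set empty
rest 'bdda' ignored (set empty)
after full input: {}  (accept=1 not in)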